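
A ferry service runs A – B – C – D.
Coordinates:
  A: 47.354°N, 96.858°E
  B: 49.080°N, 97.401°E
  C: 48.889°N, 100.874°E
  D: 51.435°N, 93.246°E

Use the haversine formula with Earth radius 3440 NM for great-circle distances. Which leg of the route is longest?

Leg distances:
A→B: 105.9 NM
B→C: 137.3 NM
C→D: 330.6 NM
The longest leg is C–D at 330.6 NM.

C–D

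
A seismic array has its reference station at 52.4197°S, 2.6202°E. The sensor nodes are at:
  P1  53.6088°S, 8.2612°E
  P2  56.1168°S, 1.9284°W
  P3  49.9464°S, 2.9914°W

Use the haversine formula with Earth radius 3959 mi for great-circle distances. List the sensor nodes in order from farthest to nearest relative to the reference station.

P2, P3, P1

Computing each great-circle distance from 52.4197°S, 2.6202°E:
P2 56.1168°S, 1.9284°W: 314.4 mi
P3 49.9464°S, 2.9914°W: 297.0 mi
P1 53.6088°S, 8.2612°E: 248.4 mi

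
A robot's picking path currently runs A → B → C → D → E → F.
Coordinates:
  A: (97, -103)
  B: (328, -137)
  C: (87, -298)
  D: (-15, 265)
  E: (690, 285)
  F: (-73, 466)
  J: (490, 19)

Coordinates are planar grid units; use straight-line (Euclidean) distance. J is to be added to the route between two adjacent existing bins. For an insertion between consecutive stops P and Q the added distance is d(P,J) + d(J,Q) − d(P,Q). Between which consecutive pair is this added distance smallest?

Added distance for inserting J between each consecutive pair:
A–B: 402.9
B–C: 447.8
C–D: 502.3
D–E: 189.2
E–F: 267.5
Smallest added distance is 189.2, inserting between D and E.

between D and E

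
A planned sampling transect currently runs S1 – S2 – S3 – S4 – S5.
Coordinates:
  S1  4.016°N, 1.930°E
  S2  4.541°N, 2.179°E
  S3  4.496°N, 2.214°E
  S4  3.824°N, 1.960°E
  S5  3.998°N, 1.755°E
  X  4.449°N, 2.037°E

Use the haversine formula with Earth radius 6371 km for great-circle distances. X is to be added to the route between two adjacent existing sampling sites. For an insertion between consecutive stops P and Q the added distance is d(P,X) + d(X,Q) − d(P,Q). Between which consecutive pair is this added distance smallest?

Added distance for inserting X between each consecutive pair:
S1–S2: 3.8 km
S2–S3: 32.7 km
S3–S4: 10.5 km
S4–S5: 99.3 km
Smallest added distance is 3.8 km, inserting between S1 and S2.

between S1 and S2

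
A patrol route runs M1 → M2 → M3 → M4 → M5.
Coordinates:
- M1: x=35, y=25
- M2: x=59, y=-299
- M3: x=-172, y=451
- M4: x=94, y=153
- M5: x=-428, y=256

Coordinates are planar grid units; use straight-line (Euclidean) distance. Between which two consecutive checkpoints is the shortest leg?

M1–M2

Leg distances:
M1→M2: 324.9
M2→M3: 784.8
M3→M4: 399.4
M4→M5: 532.1
The shortest leg is M1–M2 at 324.9.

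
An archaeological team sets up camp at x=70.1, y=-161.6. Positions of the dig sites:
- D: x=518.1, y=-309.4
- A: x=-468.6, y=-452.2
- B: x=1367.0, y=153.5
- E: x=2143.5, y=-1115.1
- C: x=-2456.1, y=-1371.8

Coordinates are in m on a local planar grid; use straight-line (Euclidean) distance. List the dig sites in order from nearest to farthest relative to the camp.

Computing each straight-line distance from x=70.1, y=-161.6:
D x=518.1, y=-309.4: 471.8 m
A x=-468.6, y=-452.2: 612.1 m
B x=1367.0, y=153.5: 1334.6 m
E x=2143.5, y=-1115.1: 2282.1 m
C x=-2456.1, y=-1371.8: 2801.1 m

D, A, B, E, C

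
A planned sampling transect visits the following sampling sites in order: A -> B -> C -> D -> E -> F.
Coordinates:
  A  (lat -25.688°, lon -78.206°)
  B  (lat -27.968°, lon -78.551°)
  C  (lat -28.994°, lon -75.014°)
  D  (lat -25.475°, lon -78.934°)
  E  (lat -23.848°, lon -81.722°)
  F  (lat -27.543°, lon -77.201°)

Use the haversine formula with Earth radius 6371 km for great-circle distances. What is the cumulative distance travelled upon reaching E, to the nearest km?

1505 km

Leg distances:
A→B: 255.8 km  (cumulative 255.8 km)
B→C: 364.0 km  (cumulative 619.8 km)
C→D: 550.7 km  (cumulative 1170.5 km)
D→E: 334.8 km  (cumulative 1505.3 km)
Cumulative distance at E ≈ 1505 km.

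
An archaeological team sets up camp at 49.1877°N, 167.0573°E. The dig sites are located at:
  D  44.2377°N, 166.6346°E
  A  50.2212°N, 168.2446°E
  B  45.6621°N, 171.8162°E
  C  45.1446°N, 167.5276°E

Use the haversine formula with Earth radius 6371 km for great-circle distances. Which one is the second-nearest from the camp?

C

Distances from the camp (49.1877°N, 167.0573°E):
A: 143.2 km
C: 451.0 km
B: 530.7 km
D: 551.4 km
The second-nearest is C at 451.0 km.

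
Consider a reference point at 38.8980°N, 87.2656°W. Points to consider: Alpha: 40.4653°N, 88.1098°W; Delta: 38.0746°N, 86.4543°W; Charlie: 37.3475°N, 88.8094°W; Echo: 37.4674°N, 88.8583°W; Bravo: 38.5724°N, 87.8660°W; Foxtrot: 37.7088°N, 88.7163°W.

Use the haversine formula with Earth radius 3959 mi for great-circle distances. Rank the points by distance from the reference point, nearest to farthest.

Bravo, Delta, Foxtrot, Alpha, Echo, Charlie

Distance from the reference point at 38.8980°N, 87.2656°W to each:
Bravo 38.5724°N, 87.8660°W: 39.4 mi
Delta 38.0746°N, 86.4543°W: 71.9 mi
Foxtrot 37.7088°N, 88.7163°W: 113.7 mi
Alpha 40.4653°N, 88.1098°W: 117.2 mi
Echo 37.4674°N, 88.8583°W: 131.4 mi
Charlie 37.3475°N, 88.8094°W: 136.1 mi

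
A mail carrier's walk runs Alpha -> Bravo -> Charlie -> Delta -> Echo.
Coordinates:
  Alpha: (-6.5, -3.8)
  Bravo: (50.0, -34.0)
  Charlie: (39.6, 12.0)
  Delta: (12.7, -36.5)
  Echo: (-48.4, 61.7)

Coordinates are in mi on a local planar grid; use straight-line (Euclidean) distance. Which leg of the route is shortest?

Bravo–Charlie

Leg distances:
Alpha→Bravo: 64.1 mi
Bravo→Charlie: 47.2 mi
Charlie→Delta: 55.5 mi
Delta→Echo: 115.7 mi
The shortest leg is Bravo–Charlie at 47.2 mi.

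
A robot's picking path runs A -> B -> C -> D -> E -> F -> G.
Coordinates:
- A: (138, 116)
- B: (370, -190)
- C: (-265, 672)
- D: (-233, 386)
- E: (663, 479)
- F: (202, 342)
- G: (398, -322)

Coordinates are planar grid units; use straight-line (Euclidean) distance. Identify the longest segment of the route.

B–C

Leg distances:
A→B: 384.0
B→C: 1070.6
C→D: 287.8
D→E: 900.8
E→F: 480.9
F→G: 692.3
The longest leg is B–C at 1070.6.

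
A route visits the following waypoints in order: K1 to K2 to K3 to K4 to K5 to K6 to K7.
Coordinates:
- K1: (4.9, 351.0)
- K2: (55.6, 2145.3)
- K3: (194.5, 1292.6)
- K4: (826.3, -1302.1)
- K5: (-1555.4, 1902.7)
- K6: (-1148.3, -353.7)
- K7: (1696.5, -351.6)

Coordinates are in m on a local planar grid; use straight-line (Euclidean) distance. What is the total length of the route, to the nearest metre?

Leg distances:
K1→K2: 1795.0 m  (cumulative 1795.0 m)
K2→K3: 863.9 m  (cumulative 2659.0 m)
K3→K4: 2670.5 m  (cumulative 5329.5 m)
K4→K5: 3992.9 m  (cumulative 9322.4 m)
K5→K6: 2292.8 m  (cumulative 11615.2 m)
K6→K7: 2844.8 m  (cumulative 14460.0 m)
Total route length ≈ 14460 m.

14460 m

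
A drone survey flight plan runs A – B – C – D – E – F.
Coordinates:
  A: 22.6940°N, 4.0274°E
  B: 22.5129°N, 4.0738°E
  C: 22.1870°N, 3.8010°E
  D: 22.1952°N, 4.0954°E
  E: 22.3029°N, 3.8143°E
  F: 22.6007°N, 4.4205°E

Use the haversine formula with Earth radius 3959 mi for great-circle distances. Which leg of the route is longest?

Leg distances:
A→B: 12.9 mi
B→C: 28.5 mi
C→D: 18.8 mi
D→E: 19.5 mi
E→F: 43.8 mi
The longest leg is E–F at 43.8 mi.

E–F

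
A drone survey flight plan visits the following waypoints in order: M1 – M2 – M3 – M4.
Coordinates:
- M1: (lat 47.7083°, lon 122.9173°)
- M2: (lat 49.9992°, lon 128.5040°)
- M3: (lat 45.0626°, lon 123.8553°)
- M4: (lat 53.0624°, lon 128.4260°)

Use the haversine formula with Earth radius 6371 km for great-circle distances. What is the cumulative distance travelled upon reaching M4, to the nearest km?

2081 km

Leg distances:
M1→M2: 481.4 km  (cumulative 481.4 km)
M2→M3: 650.2 km  (cumulative 1131.6 km)
M3→M4: 949.3 km  (cumulative 2081.0 km)
Cumulative distance at M4 ≈ 2081 km.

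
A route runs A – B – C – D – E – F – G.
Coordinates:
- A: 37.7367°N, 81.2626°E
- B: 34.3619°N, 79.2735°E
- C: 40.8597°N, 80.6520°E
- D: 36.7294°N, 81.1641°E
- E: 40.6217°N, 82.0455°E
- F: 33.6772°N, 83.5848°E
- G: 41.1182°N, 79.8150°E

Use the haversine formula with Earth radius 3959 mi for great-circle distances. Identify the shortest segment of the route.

Leg distances:
A→B: 258.3 mi
B→C: 455.3 mi
C→D: 286.7 mi
D→E: 273.1 mi
E→F: 487.3 mi
F→G: 554.1 mi
The shortest leg is A–B at 258.3 mi.

A–B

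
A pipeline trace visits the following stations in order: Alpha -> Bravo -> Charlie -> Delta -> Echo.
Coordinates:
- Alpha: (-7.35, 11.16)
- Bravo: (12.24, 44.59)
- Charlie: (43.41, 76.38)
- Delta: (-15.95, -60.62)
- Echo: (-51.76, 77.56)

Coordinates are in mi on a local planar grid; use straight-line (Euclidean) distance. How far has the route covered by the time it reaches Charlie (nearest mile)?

Leg distances:
Alpha→Bravo: 38.7 mi  (cumulative 38.7 mi)
Bravo→Charlie: 44.5 mi  (cumulative 83.3 mi)
Cumulative distance at Charlie ≈ 83 mi.

83 mi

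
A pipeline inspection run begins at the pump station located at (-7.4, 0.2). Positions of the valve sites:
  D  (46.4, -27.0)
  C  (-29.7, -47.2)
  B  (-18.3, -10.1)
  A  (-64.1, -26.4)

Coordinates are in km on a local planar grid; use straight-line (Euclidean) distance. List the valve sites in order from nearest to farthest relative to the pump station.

Distance from the pump station at (-7.4, 0.2) to each:
B (-18.3, -10.1): 15.0 km
C (-29.7, -47.2): 52.4 km
D (46.4, -27.0): 60.3 km
A (-64.1, -26.4): 62.6 km

B, C, D, A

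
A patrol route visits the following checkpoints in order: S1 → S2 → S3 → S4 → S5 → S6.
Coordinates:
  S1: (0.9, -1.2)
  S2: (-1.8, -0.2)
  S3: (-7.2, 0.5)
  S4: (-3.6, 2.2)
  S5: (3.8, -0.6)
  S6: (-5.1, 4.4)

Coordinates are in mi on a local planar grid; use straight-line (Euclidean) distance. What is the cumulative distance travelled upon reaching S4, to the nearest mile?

Leg distances:
S1→S2: 2.9 mi  (cumulative 2.9 mi)
S2→S3: 5.4 mi  (cumulative 8.3 mi)
S3→S4: 4.0 mi  (cumulative 12.3 mi)
Cumulative distance at S4 ≈ 12 mi.

12 mi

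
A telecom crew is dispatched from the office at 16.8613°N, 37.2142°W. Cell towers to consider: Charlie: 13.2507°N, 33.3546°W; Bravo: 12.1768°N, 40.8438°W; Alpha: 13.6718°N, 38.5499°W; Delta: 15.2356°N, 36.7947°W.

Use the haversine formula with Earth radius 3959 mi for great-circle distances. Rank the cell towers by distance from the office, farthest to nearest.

Computing each great-circle distance from 16.8613°N, 37.2142°W:
Bravo 12.1768°N, 40.8438°W: 404.6 mi
Charlie 13.2507°N, 33.3546°W: 358.5 mi
Alpha 13.6718°N, 38.5499°W: 237.7 mi
Delta 15.2356°N, 36.7947°W: 115.7 mi

Bravo, Charlie, Alpha, Delta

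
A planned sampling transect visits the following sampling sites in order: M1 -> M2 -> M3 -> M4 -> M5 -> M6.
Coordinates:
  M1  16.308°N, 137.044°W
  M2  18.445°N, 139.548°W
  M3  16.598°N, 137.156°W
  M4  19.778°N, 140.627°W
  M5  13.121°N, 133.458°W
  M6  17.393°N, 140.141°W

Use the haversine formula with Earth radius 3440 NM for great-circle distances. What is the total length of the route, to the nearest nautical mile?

1682 NM

Leg distances:
M1→M2: 192.5 NM  (cumulative 192.5 NM)
M2→M3: 176.2 NM  (cumulative 368.7 NM)
M3→M4: 275.0 NM  (cumulative 643.7 NM)
M4→M5: 574.4 NM  (cumulative 1218.1 NM)
M5→M6: 464.3 NM  (cumulative 1682.3 NM)
Total route length ≈ 1682 NM.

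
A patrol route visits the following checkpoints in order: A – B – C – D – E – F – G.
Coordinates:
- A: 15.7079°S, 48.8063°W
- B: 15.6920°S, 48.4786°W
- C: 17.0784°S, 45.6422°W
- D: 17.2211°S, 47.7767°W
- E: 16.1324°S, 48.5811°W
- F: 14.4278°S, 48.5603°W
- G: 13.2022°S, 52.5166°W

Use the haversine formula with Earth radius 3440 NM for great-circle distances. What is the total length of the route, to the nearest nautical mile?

750 NM

Leg distances:
A→B: 19.0 NM  (cumulative 19.0 NM)
B→C: 183.4 NM  (cumulative 202.3 NM)
C→D: 122.8 NM  (cumulative 325.1 NM)
D→E: 80.1 NM  (cumulative 405.2 NM)
E→F: 102.4 NM  (cumulative 507.5 NM)
F→G: 242.1 NM  (cumulative 749.6 NM)
Total route length ≈ 750 NM.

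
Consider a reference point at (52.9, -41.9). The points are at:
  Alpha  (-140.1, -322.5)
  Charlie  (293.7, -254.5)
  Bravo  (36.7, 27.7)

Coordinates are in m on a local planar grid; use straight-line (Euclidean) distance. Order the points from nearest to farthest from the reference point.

Computing each straight-line distance from (52.9, -41.9):
Bravo (36.7, 27.7): 71.5 m
Charlie (293.7, -254.5): 321.2 m
Alpha (-140.1, -322.5): 340.6 m

Bravo, Charlie, Alpha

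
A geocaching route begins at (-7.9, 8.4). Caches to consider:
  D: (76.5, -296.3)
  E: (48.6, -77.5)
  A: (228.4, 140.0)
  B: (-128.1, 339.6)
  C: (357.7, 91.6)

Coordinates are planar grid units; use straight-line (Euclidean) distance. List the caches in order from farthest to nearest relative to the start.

C, B, D, A, E

Distances from the start:
C (357.7, 91.6): 374.9
B (-128.1, 339.6): 352.3
D (76.5, -296.3): 316.2
A (228.4, 140.0): 270.5
E (48.6, -77.5): 102.8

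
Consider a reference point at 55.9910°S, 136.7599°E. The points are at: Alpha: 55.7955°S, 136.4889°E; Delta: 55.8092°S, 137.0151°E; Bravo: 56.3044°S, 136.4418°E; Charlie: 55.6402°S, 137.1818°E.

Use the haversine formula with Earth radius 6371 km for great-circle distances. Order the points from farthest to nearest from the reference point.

Distance from the reference point at 55.9910°S, 136.7599°E to each:
Charlie 55.6402°S, 137.1818°E: 47.1 km
Bravo 56.3044°S, 136.4418°E: 40.0 km
Alpha 55.7955°S, 136.4889°E: 27.5 km
Delta 55.8092°S, 137.0151°E: 25.7 km

Charlie, Bravo, Alpha, Delta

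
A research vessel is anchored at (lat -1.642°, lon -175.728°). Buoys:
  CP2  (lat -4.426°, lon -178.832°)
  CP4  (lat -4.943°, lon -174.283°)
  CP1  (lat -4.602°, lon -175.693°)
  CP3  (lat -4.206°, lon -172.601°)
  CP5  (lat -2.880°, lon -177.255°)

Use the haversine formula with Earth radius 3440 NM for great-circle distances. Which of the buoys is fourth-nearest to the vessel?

CP3

Distances from the vessel ((lat -1.642°, lon -175.728°)):
CP5: 118.0 NM
CP1: 177.7 NM
CP4: 216.3 NM
CP3: 242.6 NM
CP2: 250.1 NM
The fourth-nearest is CP3 at 242.6 NM.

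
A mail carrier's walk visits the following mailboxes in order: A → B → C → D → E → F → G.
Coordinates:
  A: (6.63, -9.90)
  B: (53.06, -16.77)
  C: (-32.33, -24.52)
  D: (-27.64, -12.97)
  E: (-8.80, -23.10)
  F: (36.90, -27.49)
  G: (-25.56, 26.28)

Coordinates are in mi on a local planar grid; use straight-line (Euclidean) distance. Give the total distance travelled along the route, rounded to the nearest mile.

Leg distances:
A→B: 46.9 mi  (cumulative 46.9 mi)
B→C: 85.7 mi  (cumulative 132.7 mi)
C→D: 12.5 mi  (cumulative 145.1 mi)
D→E: 21.4 mi  (cumulative 166.5 mi)
E→F: 45.9 mi  (cumulative 212.4 mi)
F→G: 82.4 mi  (cumulative 294.9 mi)
Total route length ≈ 295 mi.

295 mi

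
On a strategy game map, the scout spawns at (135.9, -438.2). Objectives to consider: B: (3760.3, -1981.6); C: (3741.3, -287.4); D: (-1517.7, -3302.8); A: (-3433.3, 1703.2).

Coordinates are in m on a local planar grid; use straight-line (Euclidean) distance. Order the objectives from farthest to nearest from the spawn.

Distance from the spawn at (135.9, -438.2) to each:
A (-3433.3, 1703.2): 4162.3 m
B (3760.3, -1981.6): 3939.3 m
C (3741.3, -287.4): 3608.6 m
D (-1517.7, -3302.8): 3307.6 m

A, B, C, D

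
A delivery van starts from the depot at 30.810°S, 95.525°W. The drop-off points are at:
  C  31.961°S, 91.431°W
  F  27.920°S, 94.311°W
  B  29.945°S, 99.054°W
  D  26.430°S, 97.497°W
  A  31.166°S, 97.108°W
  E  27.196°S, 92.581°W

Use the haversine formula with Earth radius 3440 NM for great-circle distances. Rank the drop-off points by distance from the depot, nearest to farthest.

A, F, B, C, E, D

Computing each great-circle distance from 30.810°S, 95.525°W:
A 31.166°S, 97.108°W: 84.2 NM
F 27.920°S, 94.311°W: 184.8 NM
B 29.945°S, 99.054°W: 190.0 NM
C 31.961°S, 91.431°W: 220.9 NM
E 27.196°S, 92.581°W: 266.4 NM
D 26.430°S, 97.497°W: 282.7 NM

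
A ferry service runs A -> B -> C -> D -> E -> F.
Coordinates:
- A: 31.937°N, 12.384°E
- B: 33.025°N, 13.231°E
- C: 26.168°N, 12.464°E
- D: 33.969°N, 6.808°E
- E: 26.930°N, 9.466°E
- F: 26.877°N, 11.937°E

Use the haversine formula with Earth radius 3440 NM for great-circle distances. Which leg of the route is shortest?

A–B

Leg distances:
A→B: 78.1 NM
B→C: 413.6 NM
C→D: 552.7 NM
D→E: 444.4 NM
E→F: 132.3 NM
The shortest leg is A–B at 78.1 NM.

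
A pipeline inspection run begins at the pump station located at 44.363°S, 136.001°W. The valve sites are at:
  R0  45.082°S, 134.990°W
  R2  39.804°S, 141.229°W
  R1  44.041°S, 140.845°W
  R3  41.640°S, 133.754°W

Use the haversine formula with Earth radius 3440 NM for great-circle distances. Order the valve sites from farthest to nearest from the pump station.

Computing each great-circle distance from 44.363°S, 136.001°W:
R2 39.804°S, 141.229°W: 359.3 NM
R1 44.041°S, 140.845°W: 209.4 NM
R3 41.640°S, 133.754°W: 190.9 NM
R0 45.082°S, 134.990°W: 61.0 NM

R2, R1, R3, R0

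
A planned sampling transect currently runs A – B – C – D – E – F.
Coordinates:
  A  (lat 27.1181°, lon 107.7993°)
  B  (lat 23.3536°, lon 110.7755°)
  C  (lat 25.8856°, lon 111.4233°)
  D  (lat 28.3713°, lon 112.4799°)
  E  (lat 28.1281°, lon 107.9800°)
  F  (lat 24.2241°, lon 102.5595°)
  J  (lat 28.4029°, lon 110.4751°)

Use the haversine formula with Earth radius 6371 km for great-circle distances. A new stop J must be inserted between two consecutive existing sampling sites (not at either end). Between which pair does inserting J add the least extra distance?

Added distance for inserting J between each consecutive pair:
A–B: 347.2 km
B–C: 568.4 km
C–D: 195.9 km
D–E: 0.8 km
E–F: 468.1 km
Smallest added distance is 0.8 km, inserting between D and E.

between D and E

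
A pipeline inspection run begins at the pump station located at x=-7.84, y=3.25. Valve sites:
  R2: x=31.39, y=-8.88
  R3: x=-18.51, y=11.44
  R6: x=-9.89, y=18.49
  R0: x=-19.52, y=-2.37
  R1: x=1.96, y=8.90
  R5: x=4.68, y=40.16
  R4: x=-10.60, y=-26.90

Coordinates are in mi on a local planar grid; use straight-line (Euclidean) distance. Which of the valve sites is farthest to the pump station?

Distances from the pump station (x=-7.84, y=3.25):
R2: 41.1 mi
R5: 39.0 mi
R4: 30.3 mi
R6: 15.4 mi
R3: 13.5 mi
R0: 13.0 mi
R1: 11.3 mi
The farthest is R2 at 41.1 mi.

R2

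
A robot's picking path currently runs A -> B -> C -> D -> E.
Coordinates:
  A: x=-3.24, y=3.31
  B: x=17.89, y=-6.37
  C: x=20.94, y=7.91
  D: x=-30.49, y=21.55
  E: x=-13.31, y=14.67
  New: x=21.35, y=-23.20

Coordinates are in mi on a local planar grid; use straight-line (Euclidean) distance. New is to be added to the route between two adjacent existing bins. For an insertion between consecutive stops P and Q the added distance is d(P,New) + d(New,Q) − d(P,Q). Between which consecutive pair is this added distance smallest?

Added distance for inserting New between each consecutive pair:
A–B: 30.1 mi
B–C: 33.7 mi
C–D: 46.4 mi
D–E: 101.3 mi
Smallest added distance is 30.1 mi, inserting between A and B.

between A and B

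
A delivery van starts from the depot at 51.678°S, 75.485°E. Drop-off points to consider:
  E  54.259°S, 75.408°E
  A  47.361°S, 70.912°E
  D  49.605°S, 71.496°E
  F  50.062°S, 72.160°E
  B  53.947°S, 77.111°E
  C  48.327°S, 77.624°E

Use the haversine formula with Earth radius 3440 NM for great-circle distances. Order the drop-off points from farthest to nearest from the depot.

Distance from the depot at 51.678°S, 75.485°E to each:
A 47.361°S, 70.912°E: 314.4 NM
C 48.327°S, 77.624°E: 217.4 NM
D 49.605°S, 71.496°E: 196.3 NM
F 50.062°S, 72.160°E: 159.0 NM
E 54.259°S, 75.408°E: 155.0 NM
B 53.947°S, 77.111°E: 148.4 NM

A, C, D, F, E, B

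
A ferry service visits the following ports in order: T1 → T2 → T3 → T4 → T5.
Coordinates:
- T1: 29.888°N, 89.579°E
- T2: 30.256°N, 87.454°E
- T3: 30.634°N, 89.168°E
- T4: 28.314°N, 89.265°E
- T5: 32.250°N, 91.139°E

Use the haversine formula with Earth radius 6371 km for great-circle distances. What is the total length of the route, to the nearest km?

1109 km

Leg distances:
T1→T2: 208.5 km  (cumulative 208.5 km)
T2→T3: 169.6 km  (cumulative 378.1 km)
T3→T4: 258.1 km  (cumulative 636.3 km)
T4→T5: 473.2 km  (cumulative 1109.5 km)
Total route length ≈ 1109 km.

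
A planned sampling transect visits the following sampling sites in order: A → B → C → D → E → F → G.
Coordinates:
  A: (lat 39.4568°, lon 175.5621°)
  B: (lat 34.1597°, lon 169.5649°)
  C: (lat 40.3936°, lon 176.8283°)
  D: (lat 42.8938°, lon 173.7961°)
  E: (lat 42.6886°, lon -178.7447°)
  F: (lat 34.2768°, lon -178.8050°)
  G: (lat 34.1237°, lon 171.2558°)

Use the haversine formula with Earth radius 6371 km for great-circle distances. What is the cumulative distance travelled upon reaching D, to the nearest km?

2114 km

Leg distances:
A→B: 794.6 km  (cumulative 794.6 km)
B→C: 944.6 km  (cumulative 1739.1 km)
C→D: 375.1 km  (cumulative 2114.3 km)
Cumulative distance at D ≈ 2114 km.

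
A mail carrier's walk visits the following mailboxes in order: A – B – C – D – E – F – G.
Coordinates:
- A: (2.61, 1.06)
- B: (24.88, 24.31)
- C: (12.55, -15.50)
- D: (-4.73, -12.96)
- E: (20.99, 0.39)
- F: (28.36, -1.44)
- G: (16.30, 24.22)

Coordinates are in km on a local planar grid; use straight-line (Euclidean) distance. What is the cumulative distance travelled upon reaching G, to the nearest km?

156 km

Leg distances:
A→B: 32.2 km  (cumulative 32.2 km)
B→C: 41.7 km  (cumulative 73.9 km)
C→D: 17.5 km  (cumulative 91.3 km)
D→E: 29.0 km  (cumulative 120.3 km)
E→F: 7.6 km  (cumulative 127.9 km)
F→G: 28.4 km  (cumulative 156.3 km)
Cumulative distance at G ≈ 156 km.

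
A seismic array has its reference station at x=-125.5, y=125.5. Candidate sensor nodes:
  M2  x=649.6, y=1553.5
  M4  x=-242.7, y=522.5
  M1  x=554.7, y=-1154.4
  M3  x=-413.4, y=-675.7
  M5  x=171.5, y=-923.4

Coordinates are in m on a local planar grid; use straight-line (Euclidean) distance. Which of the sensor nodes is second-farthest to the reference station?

M1

Distances from the reference station (x=-125.5, y=125.5):
M2: 1624.8 m
M1: 1449.4 m
M5: 1090.1 m
M3: 851.4 m
M4: 413.9 m
The second-farthest is M1 at 1449.4 m.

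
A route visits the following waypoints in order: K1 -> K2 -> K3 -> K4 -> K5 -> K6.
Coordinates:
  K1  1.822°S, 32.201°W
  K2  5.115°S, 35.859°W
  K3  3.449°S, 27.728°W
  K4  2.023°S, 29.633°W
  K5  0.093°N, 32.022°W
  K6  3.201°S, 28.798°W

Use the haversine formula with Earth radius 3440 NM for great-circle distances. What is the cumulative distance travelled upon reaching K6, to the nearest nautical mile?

Leg distances:
K1→K2: 295.2 NM  (cumulative 295.2 NM)
K2→K3: 497.0 NM  (cumulative 792.2 NM)
K3→K4: 142.8 NM  (cumulative 934.9 NM)
K4→K5: 191.6 NM  (cumulative 1126.5 NM)
K5→K6: 276.7 NM  (cumulative 1403.2 NM)
Cumulative distance at K6 ≈ 1403 NM.

1403 NM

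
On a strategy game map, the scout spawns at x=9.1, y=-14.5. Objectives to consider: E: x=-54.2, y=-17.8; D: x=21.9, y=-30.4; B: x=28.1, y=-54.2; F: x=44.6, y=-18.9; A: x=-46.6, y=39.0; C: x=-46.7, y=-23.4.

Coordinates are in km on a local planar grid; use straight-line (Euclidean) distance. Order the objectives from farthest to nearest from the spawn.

Computing each straight-line distance from x=9.1, y=-14.5:
A x=-46.6, y=39.0: 77.2 km
E x=-54.2, y=-17.8: 63.4 km
C x=-46.7, y=-23.4: 56.5 km
B x=28.1, y=-54.2: 44.0 km
F x=44.6, y=-18.9: 35.8 km
D x=21.9, y=-30.4: 20.4 km

A, E, C, B, F, D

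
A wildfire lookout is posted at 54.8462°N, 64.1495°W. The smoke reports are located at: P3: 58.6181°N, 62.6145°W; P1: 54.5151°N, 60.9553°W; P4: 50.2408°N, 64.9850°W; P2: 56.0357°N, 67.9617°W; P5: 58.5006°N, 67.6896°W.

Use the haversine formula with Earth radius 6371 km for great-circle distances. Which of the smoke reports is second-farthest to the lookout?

P5

Distances from the lookout (54.8462°N, 64.1495°W):
P4: 515.2 km
P5: 460.2 km
P3: 429.7 km
P2: 274.4 km
P1: 208.6 km
The second-farthest is P5 at 460.2 km.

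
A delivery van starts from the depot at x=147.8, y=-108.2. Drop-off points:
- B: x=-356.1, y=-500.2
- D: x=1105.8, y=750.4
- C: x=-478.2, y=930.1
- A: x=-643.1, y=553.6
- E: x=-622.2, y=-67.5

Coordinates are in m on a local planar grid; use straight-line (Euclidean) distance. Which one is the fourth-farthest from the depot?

E

Distance to each, sorted:
D: 1286.5 m
C: 1212.4 m
A: 1031.3 m
E: 771.1 m
B: 638.4 m
The fourth-farthest is E at 771.1 m.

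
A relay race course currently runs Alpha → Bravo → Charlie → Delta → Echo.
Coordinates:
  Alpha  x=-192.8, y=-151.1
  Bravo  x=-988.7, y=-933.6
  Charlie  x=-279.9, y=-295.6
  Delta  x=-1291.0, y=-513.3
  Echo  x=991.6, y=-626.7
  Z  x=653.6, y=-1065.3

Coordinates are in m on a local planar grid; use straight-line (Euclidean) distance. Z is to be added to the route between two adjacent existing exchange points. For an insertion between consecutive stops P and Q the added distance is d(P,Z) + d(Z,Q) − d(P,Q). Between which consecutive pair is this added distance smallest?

Added distance for inserting Z between each consecutive pair:
Alpha–Bravo: 1777.3 m
Bravo–Charlie: 1903.8 m
Charlie–Delta: 2197.1 m
Delta–Echo: 289.7 m
Smallest added distance is 289.7 m, inserting between Delta and Echo.

between Delta and Echo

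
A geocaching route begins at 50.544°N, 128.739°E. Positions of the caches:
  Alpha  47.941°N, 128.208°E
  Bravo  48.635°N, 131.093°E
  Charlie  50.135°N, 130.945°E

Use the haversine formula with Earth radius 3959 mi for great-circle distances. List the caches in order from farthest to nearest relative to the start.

Alpha, Bravo, Charlie

Distance from the start at 50.544°N, 128.739°E to each:
Alpha 47.941°N, 128.208°E: 181.4 mi
Bravo 48.635°N, 131.093°E: 168.9 mi
Charlie 50.135°N, 130.945°E: 101.3 mi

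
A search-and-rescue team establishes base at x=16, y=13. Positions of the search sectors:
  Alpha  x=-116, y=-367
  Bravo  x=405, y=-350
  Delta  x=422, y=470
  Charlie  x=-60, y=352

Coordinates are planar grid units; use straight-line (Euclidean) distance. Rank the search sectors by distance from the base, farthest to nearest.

Delta, Bravo, Alpha, Charlie

Distance from the base at x=16, y=13 to each:
Delta x=422, y=470: 611.3
Bravo x=405, y=-350: 532.1
Alpha x=-116, y=-367: 402.3
Charlie x=-60, y=352: 347.4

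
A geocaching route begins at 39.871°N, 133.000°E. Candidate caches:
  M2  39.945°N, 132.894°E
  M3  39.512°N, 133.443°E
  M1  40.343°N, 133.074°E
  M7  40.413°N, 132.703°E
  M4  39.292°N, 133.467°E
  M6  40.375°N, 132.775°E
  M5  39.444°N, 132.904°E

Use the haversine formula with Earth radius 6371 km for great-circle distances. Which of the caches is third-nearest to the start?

Distance to each, sorted:
M2: 12.2 km
M5: 48.2 km
M1: 52.9 km
M3: 55.0 km
M6: 59.2 km
M7: 65.3 km
M4: 75.8 km
The third-nearest is M1 at 52.9 km.

M1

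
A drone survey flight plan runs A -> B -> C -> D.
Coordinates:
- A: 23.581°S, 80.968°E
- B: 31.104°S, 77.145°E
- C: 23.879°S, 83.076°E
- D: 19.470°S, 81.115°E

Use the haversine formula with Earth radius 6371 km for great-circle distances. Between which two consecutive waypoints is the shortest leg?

Leg distances:
A→B: 917.6 km
B→C: 993.4 km
C→D: 530.5 km
The shortest leg is C–D at 530.5 km.

C–D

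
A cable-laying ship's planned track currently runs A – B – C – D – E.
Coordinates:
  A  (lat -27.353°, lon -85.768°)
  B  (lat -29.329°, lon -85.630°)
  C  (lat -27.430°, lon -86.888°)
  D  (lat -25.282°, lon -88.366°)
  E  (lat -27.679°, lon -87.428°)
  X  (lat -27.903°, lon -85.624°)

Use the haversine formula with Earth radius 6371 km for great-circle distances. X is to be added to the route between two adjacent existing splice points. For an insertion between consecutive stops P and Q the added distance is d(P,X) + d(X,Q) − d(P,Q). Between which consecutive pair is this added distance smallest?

between A and B

Added distance for inserting X between each consecutive pair:
A–B: 1.2 km
B–C: 49.3 km
C–D: 253.6 km
D–E: 295.8 km
Smallest added distance is 1.2 km, inserting between A and B.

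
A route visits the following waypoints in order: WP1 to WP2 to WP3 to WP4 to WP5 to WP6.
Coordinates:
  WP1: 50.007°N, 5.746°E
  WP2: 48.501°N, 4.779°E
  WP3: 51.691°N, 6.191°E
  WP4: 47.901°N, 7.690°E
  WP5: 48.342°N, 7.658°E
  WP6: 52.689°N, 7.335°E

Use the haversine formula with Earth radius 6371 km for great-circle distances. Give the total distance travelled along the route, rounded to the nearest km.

Leg distances:
WP1→WP2: 181.6 km  (cumulative 181.6 km)
WP2→WP3: 368.7 km  (cumulative 550.3 km)
WP3→WP4: 434.9 km  (cumulative 985.2 km)
WP4→WP5: 49.1 km  (cumulative 1034.3 km)
WP5→WP6: 483.9 km  (cumulative 1518.2 km)
Total route length ≈ 1518 km.

1518 km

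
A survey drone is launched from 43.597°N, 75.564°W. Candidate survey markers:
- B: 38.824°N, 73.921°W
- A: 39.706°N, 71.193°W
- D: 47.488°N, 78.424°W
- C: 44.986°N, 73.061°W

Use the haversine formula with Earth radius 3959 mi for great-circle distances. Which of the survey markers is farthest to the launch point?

A

Distance to each, sorted:
A: 350.9 mi
B: 340.7 mi
D: 302.3 mi
C: 156.6 mi
The farthest is A at 350.9 mi.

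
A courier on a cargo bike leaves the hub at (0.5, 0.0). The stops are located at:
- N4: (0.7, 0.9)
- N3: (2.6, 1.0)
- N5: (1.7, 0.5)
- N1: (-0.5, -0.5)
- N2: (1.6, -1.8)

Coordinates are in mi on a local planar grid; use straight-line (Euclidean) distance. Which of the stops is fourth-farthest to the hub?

Distances from the hub ((0.5, 0.0)):
N3: 2.3 mi
N2: 2.1 mi
N5: 1.3 mi
N1: 1.1 mi
N4: 0.9 mi
The fourth-farthest is N1 at 1.1 mi.

N1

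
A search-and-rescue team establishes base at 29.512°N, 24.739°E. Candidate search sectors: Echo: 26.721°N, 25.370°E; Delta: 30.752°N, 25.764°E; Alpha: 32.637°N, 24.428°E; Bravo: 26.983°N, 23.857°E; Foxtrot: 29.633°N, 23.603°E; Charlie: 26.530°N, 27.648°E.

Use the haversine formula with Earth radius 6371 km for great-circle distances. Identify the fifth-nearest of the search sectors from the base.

Alpha

Distances from the base (29.512°N, 24.739°E):
Foxtrot: 110.7 km
Delta: 169.5 km
Bravo: 294.2 km
Echo: 316.5 km
Alpha: 348.7 km
Charlie: 437.5 km
The fifth-nearest is Alpha at 348.7 km.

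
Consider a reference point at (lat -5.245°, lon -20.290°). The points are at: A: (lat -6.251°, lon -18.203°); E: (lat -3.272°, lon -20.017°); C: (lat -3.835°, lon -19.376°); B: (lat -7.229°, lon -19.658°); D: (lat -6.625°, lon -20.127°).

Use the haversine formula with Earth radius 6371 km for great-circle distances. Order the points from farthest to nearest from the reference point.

A, B, E, C, D

Distance from the reference point at (lat -5.245°, lon -20.290°) to each:
A (lat -6.251°, lon -18.203°): 256.6 km
B (lat -7.229°, lon -19.658°): 231.4 km
E (lat -3.272°, lon -20.017°): 221.5 km
C (lat -3.835°, lon -19.376°): 186.7 km
D (lat -6.625°, lon -20.127°): 154.5 km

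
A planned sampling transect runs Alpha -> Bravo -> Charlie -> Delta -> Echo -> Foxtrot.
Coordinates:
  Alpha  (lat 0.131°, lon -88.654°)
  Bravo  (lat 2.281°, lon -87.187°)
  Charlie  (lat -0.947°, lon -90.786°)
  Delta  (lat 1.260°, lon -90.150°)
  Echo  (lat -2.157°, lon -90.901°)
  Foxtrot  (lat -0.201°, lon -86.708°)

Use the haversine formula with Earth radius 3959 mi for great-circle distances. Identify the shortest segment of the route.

Leg distances:
Alpha→Bravo: 179.8 mi
Bravo→Charlie: 334.0 mi
Charlie→Delta: 158.7 mi
Delta→Echo: 241.7 mi
Echo→Foxtrot: 319.6 mi
The shortest leg is Charlie–Delta at 158.7 mi.

Charlie–Delta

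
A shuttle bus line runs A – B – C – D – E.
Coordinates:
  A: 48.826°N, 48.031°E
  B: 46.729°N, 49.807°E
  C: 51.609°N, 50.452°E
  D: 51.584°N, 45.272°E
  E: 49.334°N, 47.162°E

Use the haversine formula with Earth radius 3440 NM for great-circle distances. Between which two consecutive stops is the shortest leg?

Leg distances:
A→B: 144.9 NM
B→C: 294.1 NM
C→D: 193.2 NM
D→E: 153.2 NM
The shortest leg is A–B at 144.9 NM.

A–B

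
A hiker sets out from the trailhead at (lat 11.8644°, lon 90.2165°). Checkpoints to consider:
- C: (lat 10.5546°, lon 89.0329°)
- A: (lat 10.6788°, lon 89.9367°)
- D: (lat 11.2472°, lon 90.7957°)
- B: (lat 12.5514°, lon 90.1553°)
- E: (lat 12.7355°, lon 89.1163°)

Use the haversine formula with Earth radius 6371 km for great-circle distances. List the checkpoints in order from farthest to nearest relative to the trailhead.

Distance from the trailhead at (lat 11.8644°, lon 90.2165°) to each:
C (lat 10.5546°, lon 89.0329°): 194.6 km
E (lat 12.7355°, lon 89.1163°): 153.8 km
A (lat 10.6788°, lon 89.9367°): 135.3 km
D (lat 11.2472°, lon 90.7957°): 93.2 km
B (lat 12.5514°, lon 90.1553°): 76.7 km

C, E, A, D, B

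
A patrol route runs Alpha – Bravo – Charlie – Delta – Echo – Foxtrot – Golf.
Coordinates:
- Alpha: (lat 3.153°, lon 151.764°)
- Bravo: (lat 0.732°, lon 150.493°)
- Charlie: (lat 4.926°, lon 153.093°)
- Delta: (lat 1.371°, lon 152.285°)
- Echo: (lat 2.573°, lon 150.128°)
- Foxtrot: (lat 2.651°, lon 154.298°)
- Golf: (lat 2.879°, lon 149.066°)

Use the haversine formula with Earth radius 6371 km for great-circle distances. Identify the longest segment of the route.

Foxtrot–Golf

Leg distances:
Alpha→Bravo: 304.0 km
Bravo→Charlie: 548.5 km
Charlie→Delta: 405.3 km
Delta→Echo: 274.4 km
Echo→Foxtrot: 463.3 km
Foxtrot→Golf: 581.6 km
The longest leg is Foxtrot–Golf at 581.6 km.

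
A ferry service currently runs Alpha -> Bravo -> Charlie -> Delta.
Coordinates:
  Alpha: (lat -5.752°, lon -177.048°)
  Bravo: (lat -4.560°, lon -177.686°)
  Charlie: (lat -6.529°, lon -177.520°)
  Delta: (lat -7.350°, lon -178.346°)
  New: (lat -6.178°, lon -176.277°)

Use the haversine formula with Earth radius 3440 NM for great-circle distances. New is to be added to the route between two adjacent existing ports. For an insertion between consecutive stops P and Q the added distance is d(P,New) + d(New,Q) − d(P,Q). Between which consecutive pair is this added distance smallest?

Added distance for inserting New between each consecutive pair:
Alpha–Bravo: 100.1 NM
Bravo–Charlie: 87.0 NM
Charlie–Delta: 149.5 NM
Smallest added distance is 87.0 NM, inserting between Bravo and Charlie.

between Bravo and Charlie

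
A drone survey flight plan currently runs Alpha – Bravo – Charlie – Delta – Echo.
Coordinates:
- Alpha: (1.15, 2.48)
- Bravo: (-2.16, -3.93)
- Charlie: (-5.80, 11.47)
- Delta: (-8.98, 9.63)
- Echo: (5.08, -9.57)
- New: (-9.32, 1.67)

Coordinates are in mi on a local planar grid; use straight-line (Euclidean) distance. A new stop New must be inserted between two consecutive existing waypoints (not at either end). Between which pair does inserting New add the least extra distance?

Added distance for inserting New between each consecutive pair:
Alpha–Bravo: 12.4 mi
Bravo–Charlie: 3.7 mi
Charlie–Delta: 14.7 mi
Delta–Echo: 2.4 mi
Smallest added distance is 2.4 mi, inserting between Delta and Echo.

between Delta and Echo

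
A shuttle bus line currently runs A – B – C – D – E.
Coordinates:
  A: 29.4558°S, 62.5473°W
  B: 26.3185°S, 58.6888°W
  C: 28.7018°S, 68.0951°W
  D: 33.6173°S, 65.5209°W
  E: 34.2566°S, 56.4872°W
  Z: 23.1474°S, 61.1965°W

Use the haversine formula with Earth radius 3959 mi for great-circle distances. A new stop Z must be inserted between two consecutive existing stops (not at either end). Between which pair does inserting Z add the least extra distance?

Added distance for inserting Z between each consecutive pair:
A–B: 393.4 mi
B–C: 245.6 mi
C–D: 972.5 mi
D–E: 1068.6 mi
Smallest added distance is 245.6 mi, inserting between B and C.

between B and C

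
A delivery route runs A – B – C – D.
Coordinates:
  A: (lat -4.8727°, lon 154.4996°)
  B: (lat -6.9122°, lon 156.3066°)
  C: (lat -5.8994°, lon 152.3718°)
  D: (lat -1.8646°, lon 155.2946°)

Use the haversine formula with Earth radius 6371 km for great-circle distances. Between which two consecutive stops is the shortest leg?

A–B

Leg distances:
A→B: 302.3 km
B→C: 449.1 km
C→D: 553.5 km
The shortest leg is A–B at 302.3 km.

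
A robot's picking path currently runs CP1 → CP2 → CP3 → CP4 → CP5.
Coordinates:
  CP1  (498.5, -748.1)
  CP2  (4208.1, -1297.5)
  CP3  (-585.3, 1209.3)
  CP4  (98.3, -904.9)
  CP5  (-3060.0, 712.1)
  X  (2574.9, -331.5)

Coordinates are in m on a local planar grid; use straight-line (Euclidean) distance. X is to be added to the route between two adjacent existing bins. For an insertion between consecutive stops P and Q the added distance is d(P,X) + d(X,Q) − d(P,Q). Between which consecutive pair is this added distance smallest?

Added distance for inserting X between each consecutive pair:
CP1–CP2: 265.2 m
CP2–CP3: 4.0 m
CP3–CP4: 3836.0 m
CP4–CP5: 4724.7 m
Smallest added distance is 4.0 m, inserting between CP2 and CP3.

between CP2 and CP3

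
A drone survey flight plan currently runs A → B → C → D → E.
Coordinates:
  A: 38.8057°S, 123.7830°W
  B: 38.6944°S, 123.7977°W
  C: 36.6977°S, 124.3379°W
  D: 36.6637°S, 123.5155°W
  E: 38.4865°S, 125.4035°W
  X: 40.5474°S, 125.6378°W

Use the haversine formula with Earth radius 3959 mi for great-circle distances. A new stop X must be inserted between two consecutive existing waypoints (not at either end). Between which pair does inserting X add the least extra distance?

between D and E

Added distance for inserting X between each consecutive pair:
A–B: 309.1 mi
B–C: 295.2 mi
C–D: 521.2 mi
D–E: 271.8 mi
Smallest added distance is 271.8 mi, inserting between D and E.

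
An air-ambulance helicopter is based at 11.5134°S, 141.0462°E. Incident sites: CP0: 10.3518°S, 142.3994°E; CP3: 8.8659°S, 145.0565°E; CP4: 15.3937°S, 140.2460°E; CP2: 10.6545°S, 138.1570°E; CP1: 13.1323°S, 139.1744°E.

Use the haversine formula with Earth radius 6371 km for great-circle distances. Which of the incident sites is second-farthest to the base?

CP4

Distance to each, sorted:
CP3: 528.4 km
CP4: 440.1 km
CP2: 329.4 km
CP1: 271.6 km
CP0: 196.2 km
The second-farthest is CP4 at 440.1 km.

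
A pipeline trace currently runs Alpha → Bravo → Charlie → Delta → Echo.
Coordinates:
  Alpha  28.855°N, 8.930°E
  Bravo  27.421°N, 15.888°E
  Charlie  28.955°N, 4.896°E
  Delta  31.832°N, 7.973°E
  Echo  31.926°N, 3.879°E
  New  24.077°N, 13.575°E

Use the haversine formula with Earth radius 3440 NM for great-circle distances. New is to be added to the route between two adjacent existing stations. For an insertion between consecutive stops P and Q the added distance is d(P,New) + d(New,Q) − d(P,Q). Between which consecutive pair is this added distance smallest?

Added distance for inserting New between each consecutive pair:
Alpha–Bravo: 238.5 NM
Bravo–Charlie: 198.2 NM
Charlie–Delta: 867.4 NM
Delta–Echo: 1040.0 NM
Smallest added distance is 198.2 NM, inserting between Bravo and Charlie.

between Bravo and Charlie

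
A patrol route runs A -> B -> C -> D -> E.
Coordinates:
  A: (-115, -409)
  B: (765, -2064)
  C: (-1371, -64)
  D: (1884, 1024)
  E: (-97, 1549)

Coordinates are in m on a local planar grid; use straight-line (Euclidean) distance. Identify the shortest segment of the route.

A–B

Leg distances:
A→B: 1874.4 m
B→C: 2926.2 m
C→D: 3432.0 m
D→E: 2049.4 m
The shortest leg is A–B at 1874.4 m.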